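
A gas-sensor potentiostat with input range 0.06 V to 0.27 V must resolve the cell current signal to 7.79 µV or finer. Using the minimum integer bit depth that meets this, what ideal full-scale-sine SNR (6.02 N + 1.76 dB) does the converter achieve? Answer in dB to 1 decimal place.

92.1 dB

Span: 0.27 V − (0.06 V) = 0.21 V.
Levels needed ≥ 0.21/7.79 µV = 26960. 2^15 = 32768 suffices, so N_min = 15.
Ideal SNR at N = 15: 6.02·15 + 1.76 = 92.1 dB.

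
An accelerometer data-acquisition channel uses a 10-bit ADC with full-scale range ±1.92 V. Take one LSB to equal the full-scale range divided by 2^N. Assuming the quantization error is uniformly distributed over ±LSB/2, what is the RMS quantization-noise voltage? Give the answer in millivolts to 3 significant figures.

1.08 mV

Range = 1.92 − (-1.92) = 3.84 V.
LSB = 3.84 V / 2^10 = 3.7500 mV.
RMS of a uniform error over width LSB is LSB/√12 = 1.08 mV.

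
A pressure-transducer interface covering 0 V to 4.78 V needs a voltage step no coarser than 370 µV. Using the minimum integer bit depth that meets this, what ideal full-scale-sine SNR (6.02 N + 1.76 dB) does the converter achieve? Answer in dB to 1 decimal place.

Full-scale range = 4.78 V.
4.78 V / 370 µV = 12920. Since 2^13 = 8192 and 2^14 = 16384, N = 14.
6.02(14) + 1.76 = 86.04 dB.

86.0 dB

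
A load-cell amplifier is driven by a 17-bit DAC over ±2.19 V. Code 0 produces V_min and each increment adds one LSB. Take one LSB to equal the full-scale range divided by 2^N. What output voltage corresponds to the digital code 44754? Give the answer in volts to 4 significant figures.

The full-scale span is 2.19 − (-2.19) = 4.38 V. LSB = 4.38 V / 2^17.
Output = V_min + (44754/131072) × range = -2.19 + 0.341446 × 4.38 V
      = -2.19 + 1.49553 = -0.694467 V.

-0.6945 V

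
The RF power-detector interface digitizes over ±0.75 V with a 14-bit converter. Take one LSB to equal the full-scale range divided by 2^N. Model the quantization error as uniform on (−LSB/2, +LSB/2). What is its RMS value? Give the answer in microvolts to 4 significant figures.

Span: 0.75 V − (-0.75 V) = 1.5 V.
LSB = 1.5 V / 2^14 = 91.5527 µV.
V_rms = LSB/√12 = 91.5527 µV / √12 = 26.43 µV.

26.43 µV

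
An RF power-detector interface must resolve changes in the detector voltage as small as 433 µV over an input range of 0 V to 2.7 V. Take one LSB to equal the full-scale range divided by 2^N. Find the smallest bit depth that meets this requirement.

13 bits

Range is 2.7 V.
Levels needed ≥ 2.7/433 µV = 6236. 2^13 = 8192 suffices, so N_min = 13.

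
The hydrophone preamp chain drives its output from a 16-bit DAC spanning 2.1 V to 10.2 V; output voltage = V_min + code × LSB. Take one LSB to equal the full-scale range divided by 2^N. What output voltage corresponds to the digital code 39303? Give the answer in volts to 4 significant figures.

6.958 V

The full-scale span is 10.2 − (2.1) = 8.1 V. LSB = 8.1 V / 2^16.
V_out = V_min + code × LSB = 2.1 V + 39303 × 8.1 V / 65536
      = 2.1 V + 4.85770 V = 6.95770 V.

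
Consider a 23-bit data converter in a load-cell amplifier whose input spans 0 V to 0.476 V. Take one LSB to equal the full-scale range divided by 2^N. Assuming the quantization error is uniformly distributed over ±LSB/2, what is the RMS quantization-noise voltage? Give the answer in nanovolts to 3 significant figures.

16.4 nV

V_FS = 0.476 V.
One LSB is 0.476 V / 8388608 = 56.744 nV.
σ_q = LSB/√12 = 56.744 nV/3.4641 = 16.4 nV.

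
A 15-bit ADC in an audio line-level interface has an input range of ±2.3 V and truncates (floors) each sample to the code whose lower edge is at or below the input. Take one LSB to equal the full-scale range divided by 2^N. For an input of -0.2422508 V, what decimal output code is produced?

14658

The full-scale span is 2.3 − (-2.3) = 4.6 V. LSB = 4.6 V / 2^15 ≈ 140.4 µV.
V_in − V_min = -0.2422508 − (-2.3) = 2.0577492 V.
Divide by LSB: 2.0577492 × 32768/4.6 = 14658.3317.
Truncating gives code 14658.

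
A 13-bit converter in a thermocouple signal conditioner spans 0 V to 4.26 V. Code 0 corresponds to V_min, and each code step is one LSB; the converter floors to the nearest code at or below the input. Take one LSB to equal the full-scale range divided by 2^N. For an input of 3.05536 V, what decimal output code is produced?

5875

V_FS = 4.26 V. LSB = 4.26 V / 2^13 ≈ 0.5200 mV.
(V_in − V_min) × 2^13/range = (3.05536 − (0)) × 8192/4.26 = 5875.472.
Floor → code = 5875.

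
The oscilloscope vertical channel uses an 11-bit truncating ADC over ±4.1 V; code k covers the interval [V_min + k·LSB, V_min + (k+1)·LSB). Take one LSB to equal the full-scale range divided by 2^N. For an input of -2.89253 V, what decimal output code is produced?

Span: 4.1 V − (-4.1 V) = 8.2 V. LSB = 8.2 V / 2^11 ≈ 4.004 mV.
V_in − V_min = -2.89253 − (-4.1) = 1.20747 V.
Divide by LSB: 1.20747 × 2048/8.2 = 301.5730.
Truncating gives code 301.

301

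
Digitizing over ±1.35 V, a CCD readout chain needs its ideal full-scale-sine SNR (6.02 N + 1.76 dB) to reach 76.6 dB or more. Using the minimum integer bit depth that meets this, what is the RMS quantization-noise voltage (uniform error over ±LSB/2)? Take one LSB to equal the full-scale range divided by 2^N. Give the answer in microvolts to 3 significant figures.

The full-scale span is 1.35 − (-1.35) = 2.7 V.
N ≥ (76.6 − 1.76)/6.02 = 12.432 → N_min = 13.
One LSB is 2.7 V / 8192 = 329.59 µV.
σ_q = LSB/√12 = 329.59 µV/3.4641 = 95.1 µV.

95.1 µV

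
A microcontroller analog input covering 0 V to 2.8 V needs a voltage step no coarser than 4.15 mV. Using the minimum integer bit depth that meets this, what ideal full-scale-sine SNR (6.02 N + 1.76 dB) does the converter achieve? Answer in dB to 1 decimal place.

Span = 2.8 V.
Need 2^N ≥ 2.8 V / 4.15 mV = 674.7 → N_min = 10.
6.02(10) + 1.76 = 61.96 dB.

62.0 dB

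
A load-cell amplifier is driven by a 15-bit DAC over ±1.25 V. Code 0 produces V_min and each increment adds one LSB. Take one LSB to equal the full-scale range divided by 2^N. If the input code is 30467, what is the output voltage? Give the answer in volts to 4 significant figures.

Range = 1.25 − (-1.25) = 2.5 V. LSB = 2.5 V / 2^15.
V_out = -1.25 + 30467 × (2.5/32768) V
      = -1.25 V + 2.32445 V = 1.07445 V.

1.074 V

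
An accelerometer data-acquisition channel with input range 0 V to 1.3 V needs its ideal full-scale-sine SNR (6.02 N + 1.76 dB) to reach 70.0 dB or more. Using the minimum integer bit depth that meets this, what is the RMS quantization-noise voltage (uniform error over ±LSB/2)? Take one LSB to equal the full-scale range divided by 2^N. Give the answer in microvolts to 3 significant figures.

Range is 1.3 V.
6.02 N + 1.76 ≥ 70.0 gives N ≥ 11.336, so the minimum integer is 12.
One LSB is 1.3 V / 4096 = 317.38 µV.
RMS noise = LSB/√12 = 91.6 µV.

91.6 µV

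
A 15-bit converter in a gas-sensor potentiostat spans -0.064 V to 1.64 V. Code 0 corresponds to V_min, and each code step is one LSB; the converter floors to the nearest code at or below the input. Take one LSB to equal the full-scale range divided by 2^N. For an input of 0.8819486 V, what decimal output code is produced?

The full-scale span is 1.64 − (-0.064) = 1.704 V. LSB = 1.704 V / 2^15 ≈ 52.00 µV.
code = ⌊(V_in − V_min)/LSB⌋ = ⌊(V_in − V_min) × 2^15 / range⌋
     = ⌊(0.8819486 − (-0.064)) × 32768 / 1.704⌋ = ⌊0.9459486 × 32768/1.704⌋
     = ⌊18190.636⌋ = 18190.

18190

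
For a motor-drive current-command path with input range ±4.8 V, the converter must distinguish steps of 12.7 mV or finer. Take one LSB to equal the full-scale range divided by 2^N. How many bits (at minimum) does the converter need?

10 bits

Range = 4.8 − (-4.8) = 9.6 V.
Required number of levels: 9.6/12.7 mV = 755.91; smallest N with 2^N ≥ that is 10.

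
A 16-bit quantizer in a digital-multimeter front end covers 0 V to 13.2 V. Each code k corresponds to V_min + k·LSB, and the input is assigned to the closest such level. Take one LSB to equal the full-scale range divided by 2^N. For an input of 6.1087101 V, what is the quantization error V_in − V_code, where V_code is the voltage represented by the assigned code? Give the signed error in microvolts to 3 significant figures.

Span = 13.2 V. LSB = 13.2 V / 2^16 ≈ 201.4 µV.
(V_in − V_min)/LSB = (6.1087101 − (0)) × 65536/13.2 = 30328.8201 → nearest code k = 30329.
V_code = V_min + k × range/2^16 = 0 + 30329 × 13.2/65536 = 6.1087463379 V.
e = 6.1087101 − (6.1087463379) = −36.2 µV.

−36.2 µV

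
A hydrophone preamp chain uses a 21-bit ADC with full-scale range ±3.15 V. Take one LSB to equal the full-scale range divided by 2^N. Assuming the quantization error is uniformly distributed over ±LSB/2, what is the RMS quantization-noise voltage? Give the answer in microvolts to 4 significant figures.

0.8672 µV

Full-scale range = 3.15 V − (-3.15 V) = 6.3 V.
LSB = 6.3 V ÷ 2^21 = 6.3/2097152 V = 3.00407 µV.
RMS of a uniform error over width LSB is LSB/√12 = 0.8672 µV.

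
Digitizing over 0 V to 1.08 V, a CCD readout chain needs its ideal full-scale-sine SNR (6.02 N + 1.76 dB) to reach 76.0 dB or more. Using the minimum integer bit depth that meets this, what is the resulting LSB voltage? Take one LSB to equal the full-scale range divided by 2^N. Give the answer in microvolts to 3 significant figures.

Range is 1.08 V.
N ≥ (76.0 − 1.76)/6.02 = 12.332 → N_min = 13.
One LSB is 1.08 V / 8192 = 132 µV.

132 µV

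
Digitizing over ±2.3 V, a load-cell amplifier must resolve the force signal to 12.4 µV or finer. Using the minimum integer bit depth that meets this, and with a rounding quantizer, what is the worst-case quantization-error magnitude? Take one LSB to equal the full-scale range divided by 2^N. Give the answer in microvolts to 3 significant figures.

4.39 µV

Span: 2.3 V − (-2.3 V) = 4.6 V.
Need 2^N ≥ 4.6 V / 12.4 µV = 371000 → N_min = 19.
One LSB is 4.6 V / 524288 = 8.7738 µV.
Half an LSB is 4.39 µV.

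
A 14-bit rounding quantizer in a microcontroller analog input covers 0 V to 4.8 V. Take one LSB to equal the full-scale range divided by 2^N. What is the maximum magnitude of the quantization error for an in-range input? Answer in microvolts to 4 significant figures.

Full-scale range = 4.8 V.
LSB = 4.8 V / 2^14 = 292.969 µV.
|e|_max = LSB/2 = 146.5 µV.

146.5 µV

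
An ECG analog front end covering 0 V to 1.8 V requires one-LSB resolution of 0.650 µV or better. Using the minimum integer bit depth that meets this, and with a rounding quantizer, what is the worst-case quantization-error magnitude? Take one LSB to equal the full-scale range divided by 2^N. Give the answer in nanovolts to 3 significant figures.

215 nV

V_FS = 1.8 V.
Levels needed ≥ 1.8/0.650 µV = 2.769e6. 2^22 = 4194304 suffices, so N_min = 22.
LSB = 1.8 V ÷ 2^22 = 1.8/4194304 V = 429.15 nV.
Max error for round-to-nearest is LSB/2 = 215 nV.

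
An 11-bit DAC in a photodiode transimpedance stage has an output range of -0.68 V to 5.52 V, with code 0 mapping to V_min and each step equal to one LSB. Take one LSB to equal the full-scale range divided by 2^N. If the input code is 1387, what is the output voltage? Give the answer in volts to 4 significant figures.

3.519 V

Full-scale range = 5.52 V − (-0.68 V) = 6.2 V. LSB = 6.2 V / 2^11.
V_out = V_min + code × LSB = -0.68 V + 1387 × 6.2 V / 2048
      = -0.68 + 4.19893 = 3.51893 V.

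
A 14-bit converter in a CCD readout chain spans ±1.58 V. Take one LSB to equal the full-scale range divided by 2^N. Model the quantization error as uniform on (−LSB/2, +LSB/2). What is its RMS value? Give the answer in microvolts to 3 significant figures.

Full-scale range = 1.58 V − (-1.58 V) = 3.16 V.
One LSB is 3.16 V / 16384 = 192.87 µV.
σ_q = LSB/√12 = 192.87 µV/3.4641 = 55.7 µV.

55.7 µV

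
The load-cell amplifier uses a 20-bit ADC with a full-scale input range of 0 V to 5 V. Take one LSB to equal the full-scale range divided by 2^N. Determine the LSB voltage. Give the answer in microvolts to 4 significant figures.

4.768 µV

Span = 5 V.
2^20 = 1048576 levels.
LSB = 5 V ÷ 2^20 = 5/1048576 V = 4.768 µV.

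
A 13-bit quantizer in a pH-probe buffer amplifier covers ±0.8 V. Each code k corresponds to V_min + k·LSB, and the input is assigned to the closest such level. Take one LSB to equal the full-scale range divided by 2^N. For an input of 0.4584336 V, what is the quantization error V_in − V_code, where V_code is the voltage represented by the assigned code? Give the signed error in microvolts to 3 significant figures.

Full-scale range = 0.8 V − (-0.8 V) = 1.6 V. LSB = 1.6 V / 2^13 ≈ 195.3 µV.
(V_in − V_min)/LSB = (0.4584336 − (-0.8)) × 8192/1.6 = 6443.1800 → nearest code k = 6443.
V_code = -0.8 + (6443/8192) × 1.6 = 0.4583984375 V.
Error = V_in − V_code = 0.4584336 − (0.4583984375) = +35.2 µV.

+35.2 µV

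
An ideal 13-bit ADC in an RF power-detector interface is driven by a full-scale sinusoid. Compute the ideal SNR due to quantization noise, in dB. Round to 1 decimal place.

Ideal quantization SNR: 6.02 × 13 + 1.76 dB = 80.0 dB.

80.0 dB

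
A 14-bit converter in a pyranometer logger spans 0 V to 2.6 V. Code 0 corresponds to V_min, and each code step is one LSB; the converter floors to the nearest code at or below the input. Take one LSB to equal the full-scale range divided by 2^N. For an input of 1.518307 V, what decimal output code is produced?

Full-scale range = 2.6 V. LSB = 2.6 V / 2^14 ≈ 158.7 µV.
code = ⌊(V_in − V_min)/LSB⌋ = ⌊(V_in − V_min) × 2^14 / range⌋
     = ⌊(1.518307 − (0)) × 16384 / 2.6⌋ = ⌊1.518307 × 16384/2.6⌋
     = ⌊9567.670⌋ = 9567.

9567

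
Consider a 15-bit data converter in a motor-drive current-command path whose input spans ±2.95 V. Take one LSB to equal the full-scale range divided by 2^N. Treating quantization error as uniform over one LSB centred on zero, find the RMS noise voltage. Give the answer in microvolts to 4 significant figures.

Span: 2.95 V − (-2.95 V) = 5.9 V.
Step size = 5.9/32768 V = 180.054 µV.
RMS of a uniform error over width LSB is LSB/√12 = 51.98 µV.

51.98 µV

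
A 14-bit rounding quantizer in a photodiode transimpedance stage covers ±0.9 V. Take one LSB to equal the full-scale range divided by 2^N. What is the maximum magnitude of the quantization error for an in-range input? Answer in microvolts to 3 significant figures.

Span: 0.9 V − (-0.9 V) = 1.8 V.
LSB = 1.8 V / 2^14 = 109.86 µV.
Worst-case error for round-to-nearest is half an LSB: 54.9 µV.

54.9 µV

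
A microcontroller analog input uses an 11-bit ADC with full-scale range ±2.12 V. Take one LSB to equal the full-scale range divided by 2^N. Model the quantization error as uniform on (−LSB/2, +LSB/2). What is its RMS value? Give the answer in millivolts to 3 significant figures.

0.598 mV

Span: 2.12 V − (-2.12 V) = 4.24 V.
One LSB is 4.24 V / 2048 = 2.0703 mV.
V_rms = LSB/√12 = 2.0703 mV / √12 = 0.598 mV.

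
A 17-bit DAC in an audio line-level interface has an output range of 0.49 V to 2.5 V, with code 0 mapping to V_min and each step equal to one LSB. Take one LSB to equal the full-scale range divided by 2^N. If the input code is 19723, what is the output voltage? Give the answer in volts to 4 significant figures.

0.7925 V

Range = 2.5 − (0.49) = 2.01 V. LSB = 2.01 V / 2^17.
V_out = 0.49 + 19723 × (2.01/131072) V
      = 0.49 + 0.302454 = 0.792454 V.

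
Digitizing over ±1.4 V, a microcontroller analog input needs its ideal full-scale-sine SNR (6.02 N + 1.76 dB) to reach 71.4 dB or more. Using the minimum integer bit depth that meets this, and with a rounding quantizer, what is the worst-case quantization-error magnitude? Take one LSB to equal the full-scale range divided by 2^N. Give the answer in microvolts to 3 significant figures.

342 µV

Range = 1.4 − (-1.4) = 2.8 V.
Solving 6.02 N ≥ 71.4 − 1.76: N ≥ 11.568. Round up → N = 12.
LSB = 2.8 V / 2^12 = 0.68359 mV.
Max error for round-to-nearest is LSB/2 = 342 µV.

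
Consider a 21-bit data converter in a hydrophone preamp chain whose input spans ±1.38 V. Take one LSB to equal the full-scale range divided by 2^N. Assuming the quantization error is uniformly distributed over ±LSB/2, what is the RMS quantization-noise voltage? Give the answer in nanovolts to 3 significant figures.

Span: 1.38 V − (-1.38 V) = 2.76 V.
One LSB is 2.76 V / 2097152 = 1.3161 µV.
RMS of a uniform error over width LSB is LSB/√12 = 380 nV.

380 nV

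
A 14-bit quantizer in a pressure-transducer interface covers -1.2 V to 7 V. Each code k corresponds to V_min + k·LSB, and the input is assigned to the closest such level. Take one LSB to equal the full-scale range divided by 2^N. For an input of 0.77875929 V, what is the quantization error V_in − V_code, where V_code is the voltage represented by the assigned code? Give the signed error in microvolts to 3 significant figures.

Span: 7 V − (-1.2 V) = 8.2 V. LSB = 8.2 V / 2^14 ≈ 0.5005 mV.
(0.77875929 − (-1.2)) / LSB = 1.97875929 × 16384/8.2 = 3953.6576. Nearest integer: k = 3954.
V_code = -1.2 + (3954/16384) × 8.2 = 0.77893066406 V.
e = 0.77875929 − (0.77893066406) = −171 µV.

−171 µV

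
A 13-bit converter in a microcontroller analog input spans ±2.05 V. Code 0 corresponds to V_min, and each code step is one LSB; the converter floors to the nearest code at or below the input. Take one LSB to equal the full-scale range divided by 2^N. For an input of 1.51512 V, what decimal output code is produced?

7123

Span: 2.05 V − (-2.05 V) = 4.1 V. LSB = 4.1 V / 2^13 ≈ 0.5005 mV.
(V_in − V_min) × 2^13/range = (1.51512 − (-2.05)) × 8192/4.1 = 7123.284.
Floor → code = 7123.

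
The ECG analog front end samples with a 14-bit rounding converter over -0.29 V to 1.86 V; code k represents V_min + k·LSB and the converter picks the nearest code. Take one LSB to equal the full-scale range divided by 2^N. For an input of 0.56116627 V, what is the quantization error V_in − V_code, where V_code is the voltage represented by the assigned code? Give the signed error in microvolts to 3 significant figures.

Range = 1.86 − (-0.29) = 2.15 V. LSB = 2.15 V / 2^14 ≈ 131.2 µV.
(V_in − V_min)/LSB = (0.56116627 − (-0.29)) × 16384/2.15 = 6486.2829 → nearest code k = 6486.
Reconstructed level: -0.29 + 6486 × 2.15/16384 V = 0.56112915039 V.
Error = V_in − V_code = 0.56116627 − (0.56112915039) = +37.1 µV.

+37.1 µV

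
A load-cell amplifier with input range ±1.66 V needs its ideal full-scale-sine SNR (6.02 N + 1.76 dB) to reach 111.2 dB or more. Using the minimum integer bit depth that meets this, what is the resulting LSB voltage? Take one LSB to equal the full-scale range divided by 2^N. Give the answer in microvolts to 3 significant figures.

6.33 µV

Range = 1.66 − (-1.66) = 3.32 V.
Required N = ⌈(111.2 − 1.76)/6.02⌉ = ⌈18.179⌉ = 19.
Step size = 3.32/524288 V = 6.33 µV.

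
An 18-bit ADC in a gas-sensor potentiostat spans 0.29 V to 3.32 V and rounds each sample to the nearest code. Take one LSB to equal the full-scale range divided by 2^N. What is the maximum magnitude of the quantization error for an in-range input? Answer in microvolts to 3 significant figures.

Full-scale range = 3.32 V − (0.29 V) = 3.03 V.
One LSB is 3.03 V / 262144 = 11.559 µV.
Worst-case error for round-to-nearest is half an LSB: 5.78 µV.

5.78 µV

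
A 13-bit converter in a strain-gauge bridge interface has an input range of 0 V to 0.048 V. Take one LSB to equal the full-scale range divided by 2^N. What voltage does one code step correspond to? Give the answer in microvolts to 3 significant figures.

5.86 µV

V_FS = 0.048 V.
2^13 = 8192 levels.
One LSB is 0.048 V / 8192 = 5.86 µV.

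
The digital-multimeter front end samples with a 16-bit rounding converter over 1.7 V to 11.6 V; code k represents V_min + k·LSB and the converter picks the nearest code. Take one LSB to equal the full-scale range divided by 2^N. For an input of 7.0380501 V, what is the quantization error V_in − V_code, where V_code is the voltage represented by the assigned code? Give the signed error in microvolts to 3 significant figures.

The full-scale span is 11.6 − (1.7) = 9.9 V. LSB = 9.9 V / 2^16 ≈ 151.1 µV.
(7.0380501 − (1.7)) / LSB = 5.3380501 × 65536/9.9 = 35336.8133. Nearest integer: k = 35337.
Reconstructed level: 1.7 + 35337 × 9.9/65536 V = 7.0380783081 V.
Error = V_in − V_code = 7.0380501 − (7.0380783081) = −28.2 µV.

−28.2 µV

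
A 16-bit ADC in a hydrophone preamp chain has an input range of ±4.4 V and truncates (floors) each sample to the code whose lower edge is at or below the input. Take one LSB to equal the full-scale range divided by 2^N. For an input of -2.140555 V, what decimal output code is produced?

16826

Full-scale range = 4.4 V − (-4.4 V) = 8.8 V. LSB = 8.8 V / 2^16 ≈ 134.3 µV.
(V_in − V_min) × 2^16/range = (-2.140555 − (-4.4)) × 65536/8.8 = 16826.703.
Floor → code = 16826.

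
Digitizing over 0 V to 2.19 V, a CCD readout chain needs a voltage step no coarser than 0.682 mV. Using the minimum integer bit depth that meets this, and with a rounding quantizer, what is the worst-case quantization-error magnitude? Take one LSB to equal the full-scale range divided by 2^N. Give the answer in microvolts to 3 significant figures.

Full-scale range = 2.19 V.
Required number of levels: 2.19/0.682 mV = 3211.1; smallest N with 2^N ≥ that is 12.
One LSB is 2.19 V / 4096 = 0.53467 mV.
Max error for round-to-nearest is LSB/2 = 267 µV.

267 µV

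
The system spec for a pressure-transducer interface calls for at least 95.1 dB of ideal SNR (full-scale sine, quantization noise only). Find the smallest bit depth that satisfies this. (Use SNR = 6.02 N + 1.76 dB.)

16 bits

Solving 6.02 N ≥ 95.1 − 1.76: N ≥ 15.505. Round up → N = 16.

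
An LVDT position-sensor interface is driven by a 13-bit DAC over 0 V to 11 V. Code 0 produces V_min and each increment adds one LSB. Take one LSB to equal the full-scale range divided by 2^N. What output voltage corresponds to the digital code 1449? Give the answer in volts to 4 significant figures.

1.946 V

V_FS = 11 V. LSB = 11 V / 2^13.
V_out = 0 + 1449 × (11/8192) V
      = 0 V + 1.94568 V = 1.94568 V.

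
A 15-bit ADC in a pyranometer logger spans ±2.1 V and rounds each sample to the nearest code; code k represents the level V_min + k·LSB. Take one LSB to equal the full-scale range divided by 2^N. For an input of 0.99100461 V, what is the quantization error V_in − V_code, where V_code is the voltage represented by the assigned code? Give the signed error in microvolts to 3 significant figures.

Full-scale range = 2.1 V − (-2.1 V) = 4.2 V. LSB = 4.2 V / 2^15 ≈ 128.2 µV.
Position in LSBs: (0.99100461 − (-2.1)) × 32768/4.2 = 24115.7236; rounding gives k = 24116.
V_code = -2.1 + (24116/32768) × 4.2 = 0.99104003906 V.
V_in − V_code = 0.99100461 − (0.99104003906) = −35.4 µV.

−35.4 µV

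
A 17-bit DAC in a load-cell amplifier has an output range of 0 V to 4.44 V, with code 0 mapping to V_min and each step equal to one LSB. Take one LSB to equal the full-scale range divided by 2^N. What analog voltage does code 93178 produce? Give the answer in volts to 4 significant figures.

Span = 4.44 V. LSB = 4.44 V / 2^17.
Output = V_min + (93178/131072) × range = 0 + 0.710892 × 4.44 V
      = 0 V + 3.15636 V = 3.15636 V.

3.156 V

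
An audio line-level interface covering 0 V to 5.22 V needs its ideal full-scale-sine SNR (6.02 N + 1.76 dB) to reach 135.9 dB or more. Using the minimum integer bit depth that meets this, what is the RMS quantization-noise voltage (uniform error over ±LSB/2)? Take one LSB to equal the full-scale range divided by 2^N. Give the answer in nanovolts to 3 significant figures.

180 nV

Span = 5.22 V.
Required N = ⌈(135.9 − 1.76)/6.02⌉ = ⌈22.282⌉ = 23.
Step size = 5.22/8388608 V = 0.62227 µV.
σ_q = LSB/√12 = 0.62227 µV/3.4641 = 180 nV.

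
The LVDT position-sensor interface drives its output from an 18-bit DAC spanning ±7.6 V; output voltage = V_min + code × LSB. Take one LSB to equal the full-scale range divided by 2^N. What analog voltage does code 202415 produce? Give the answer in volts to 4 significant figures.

4.137 V

The full-scale span is 7.6 − (-7.6) = 15.2 V. LSB = 15.2 V / 2^18.
V_out = -7.6 + 202415 × (15.2/262144) V
      = -7.6 + 11.7367 = 4.13671 V.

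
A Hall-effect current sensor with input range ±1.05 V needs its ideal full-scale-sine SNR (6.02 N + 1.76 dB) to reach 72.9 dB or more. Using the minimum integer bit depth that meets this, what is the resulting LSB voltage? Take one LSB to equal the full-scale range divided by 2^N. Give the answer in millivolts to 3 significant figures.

0.513 mV

Full-scale range = 1.05 V − (-1.05 V) = 2.1 V.
Required N = ⌈(72.9 − 1.76)/6.02⌉ = ⌈11.817⌉ = 12.
LSB = 2.1 V ÷ 2^12 = 2.1/4096 V = 0.513 mV.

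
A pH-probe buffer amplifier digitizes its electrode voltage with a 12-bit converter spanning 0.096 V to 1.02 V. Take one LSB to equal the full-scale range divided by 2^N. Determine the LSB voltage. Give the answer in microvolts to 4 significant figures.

Range = 1.02 − (0.096) = 0.924 V.
2^12 = 4096 levels.
Step size = 0.924/4096 V = 225.6 µV.

225.6 µV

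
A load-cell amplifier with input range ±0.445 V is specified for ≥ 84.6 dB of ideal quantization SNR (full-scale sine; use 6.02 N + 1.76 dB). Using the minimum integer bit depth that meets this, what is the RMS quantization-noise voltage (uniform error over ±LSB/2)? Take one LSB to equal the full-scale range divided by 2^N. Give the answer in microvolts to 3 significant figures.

Span: 0.445 V − (-0.445 V) = 0.89 V.
Solving 6.02 N ≥ 84.6 − 1.76: N ≥ 13.761. Round up → N = 14.
LSB = 0.89 V / 2^14 = 54.321 µV.
V_rms = LSB/√12 = 15.7 µV.

15.7 µV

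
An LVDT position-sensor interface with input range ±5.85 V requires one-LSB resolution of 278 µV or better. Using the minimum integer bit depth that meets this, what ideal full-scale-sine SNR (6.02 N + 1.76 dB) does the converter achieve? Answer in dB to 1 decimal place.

Full-scale range = 5.85 V − (-5.85 V) = 11.7 V.
Need 2^N ≥ 11.7 V / 278 µV = 42090 → N_min = 16.
SNR = 6.02 × 16 + 1.76 = 98.08 dB.

98.1 dB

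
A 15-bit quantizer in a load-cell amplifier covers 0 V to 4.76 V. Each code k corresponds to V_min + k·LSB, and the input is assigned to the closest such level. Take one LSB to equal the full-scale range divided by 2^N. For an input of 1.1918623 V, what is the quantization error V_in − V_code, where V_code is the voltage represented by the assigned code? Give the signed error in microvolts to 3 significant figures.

Range is 4.76 V. LSB = 4.76 V / 2^15 ≈ 145.3 µV.
Position in LSBs: (1.1918623 − (0)) × 32768/4.76 = 8204.8201; rounding gives k = 8205.
Reconstructed level: 0 + 8205 × 4.76/32768 V = 1.1918884277 V.
Error = V_in − V_code = 1.1918623 − (1.1918884277) = −26.1 µV.

−26.1 µV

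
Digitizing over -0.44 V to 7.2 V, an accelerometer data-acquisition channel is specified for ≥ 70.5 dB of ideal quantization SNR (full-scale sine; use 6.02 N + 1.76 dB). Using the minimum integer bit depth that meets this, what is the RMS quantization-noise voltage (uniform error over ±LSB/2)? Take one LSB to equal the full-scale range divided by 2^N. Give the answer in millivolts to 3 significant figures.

0.538 mV

Span: 7.2 V − (-0.44 V) = 7.64 V.
N ≥ (70.5 − 1.76)/6.02 = 11.419 → N_min = 12.
LSB = 7.64 V / 2^12 = 1.8652 mV.
RMS noise = LSB/√12 = 0.538 mV.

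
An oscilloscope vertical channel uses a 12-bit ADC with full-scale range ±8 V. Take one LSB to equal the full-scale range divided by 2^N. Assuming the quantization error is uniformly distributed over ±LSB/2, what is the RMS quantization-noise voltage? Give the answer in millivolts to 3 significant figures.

1.13 mV

Full-scale range = 8 V − (-8 V) = 16 V.
One LSB is 16 V / 4096 = 3.9063 mV.
σ_q = LSB/√12 = 3.9063 mV/3.4641 = 1.13 mV.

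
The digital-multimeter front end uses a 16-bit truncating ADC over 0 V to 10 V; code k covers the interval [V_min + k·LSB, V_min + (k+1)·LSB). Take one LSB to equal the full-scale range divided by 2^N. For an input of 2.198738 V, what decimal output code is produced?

Range is 10 V. LSB = 10 V / 2^16 ≈ 152.6 µV.
(V_in − V_min) × 2^16/range = (2.198738 − (0)) × 65536/10 = 14409.649.
Floor → code = 14409.

14409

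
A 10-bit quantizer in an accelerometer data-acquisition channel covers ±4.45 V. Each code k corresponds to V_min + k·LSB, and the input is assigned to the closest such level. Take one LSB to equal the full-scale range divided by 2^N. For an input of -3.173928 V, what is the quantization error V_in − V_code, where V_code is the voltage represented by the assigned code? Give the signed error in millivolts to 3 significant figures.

−1.56 mV

The full-scale span is 4.45 − (-4.45) = 8.9 V. LSB = 8.9 V / 2^10 ≈ 8.691 mV.
(-3.173928 − (-4.45)) / LSB = 1.276072 × 1024/8.9 = 146.8200. Nearest integer: k = 147.
V_code = V_min + k × range/2^10 = -4.45 + 147 × 8.9/1024 = -3.172363281 V.
V_in − V_code = -3.173928 − (-3.172363281) = −1.56 mV.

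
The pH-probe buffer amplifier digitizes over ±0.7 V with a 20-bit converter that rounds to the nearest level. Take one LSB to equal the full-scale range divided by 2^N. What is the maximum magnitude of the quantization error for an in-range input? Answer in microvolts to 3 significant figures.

0.668 µV

Full-scale range = 0.7 V − (-0.7 V) = 1.4 V.
Step size = 1.4/1048576 V = 1.3351 µV.
A rounding quantizer has |error| ≤ LSB/2 = 0.668 µV.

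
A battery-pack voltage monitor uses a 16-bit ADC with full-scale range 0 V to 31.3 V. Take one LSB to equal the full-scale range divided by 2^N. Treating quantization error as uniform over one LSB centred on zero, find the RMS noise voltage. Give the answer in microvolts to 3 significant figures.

138 µV

Span = 31.3 V.
Step size = 31.3/65536 V = 477.60 µV.
σ_q = LSB/√12 = 477.60 µV/3.4641 = 138 µV.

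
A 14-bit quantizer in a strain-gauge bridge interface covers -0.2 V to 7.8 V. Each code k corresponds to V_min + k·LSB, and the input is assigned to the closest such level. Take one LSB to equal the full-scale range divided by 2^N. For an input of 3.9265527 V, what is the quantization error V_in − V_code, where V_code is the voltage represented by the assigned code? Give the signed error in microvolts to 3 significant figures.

The full-scale span is 7.8 − (-0.2) = 8 V. LSB = 8 V / 2^14 ≈ 488.3 µV.
(3.9265527 − (-0.2)) / LSB = 4.1265527 × 16384/8 = 8451.1799. Nearest integer: k = 8451.
Reconstructed level: -0.2 + 8451 × 8/16384 V = 3.9264648438 V.
Error = V_in − V_code = 3.9265527 − (3.9264648438) = +87.9 µV.

+87.9 µV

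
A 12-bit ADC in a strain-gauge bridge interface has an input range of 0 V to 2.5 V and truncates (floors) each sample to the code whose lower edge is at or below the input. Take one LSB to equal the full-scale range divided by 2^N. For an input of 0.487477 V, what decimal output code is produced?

Range is 2.5 V. LSB = 2.5 V / 2^12 ≈ 0.6104 mV.
code = ⌊(V_in − V_min)/LSB⌋ = ⌊(V_in − V_min) × 2^12 / range⌋
     = ⌊(0.487477 − (0)) × 4096 / 2.5⌋ = ⌊0.487477 × 4096/2.5⌋
     = ⌊798.682⌋ = 798.

798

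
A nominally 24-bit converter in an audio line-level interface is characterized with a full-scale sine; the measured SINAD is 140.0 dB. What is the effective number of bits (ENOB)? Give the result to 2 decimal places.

ENOB = (SINAD − 1.76) / 6.02 = (140.0 − 1.76) / 6.02 = 138.24 / 6.02 = 22.9635.

22.96 bits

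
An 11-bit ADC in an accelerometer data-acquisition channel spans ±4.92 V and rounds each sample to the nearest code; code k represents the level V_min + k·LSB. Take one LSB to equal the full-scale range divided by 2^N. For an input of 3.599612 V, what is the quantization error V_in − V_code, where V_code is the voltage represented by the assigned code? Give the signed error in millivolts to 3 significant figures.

Range = 4.92 − (-4.92) = 9.84 V. LSB = 9.84 V / 2^11 ≈ 4.805 mV.
Position in LSBs: (3.599612 − (-4.92)) × 2048/9.84 = 1773.1875; rounding gives k = 1773.
Reconstructed level: -4.92 + 1773 × 9.84/2048 V = 3.598710938 V.
Error = V_in − V_code = 3.599612 − (3.598710938) = +0.901 mV.

+0.901 mV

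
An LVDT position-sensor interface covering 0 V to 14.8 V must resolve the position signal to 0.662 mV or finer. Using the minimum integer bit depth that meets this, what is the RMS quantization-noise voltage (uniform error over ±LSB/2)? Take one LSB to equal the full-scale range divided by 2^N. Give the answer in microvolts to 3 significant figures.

Full-scale range = 14.8 V.
Need 2^N ≥ 14.8 V / 0.662 mV = 22360 → N_min = 15.
LSB = 14.8 V / 2^15 = 451.66 µV.
σ_q = LSB/√12 = 451.66 µV/3.4641 = 130 µV.

130 µV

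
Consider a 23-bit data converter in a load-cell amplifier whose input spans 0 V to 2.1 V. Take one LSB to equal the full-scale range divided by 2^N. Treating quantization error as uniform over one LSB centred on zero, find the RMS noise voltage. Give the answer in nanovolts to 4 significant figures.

72.27 nV

Span = 2.1 V.
Step size = 2.1/8388608 V = 250.340 nV.
σ_q = LSB/√12 = 250.340 nV/3.4641 = 72.27 nV.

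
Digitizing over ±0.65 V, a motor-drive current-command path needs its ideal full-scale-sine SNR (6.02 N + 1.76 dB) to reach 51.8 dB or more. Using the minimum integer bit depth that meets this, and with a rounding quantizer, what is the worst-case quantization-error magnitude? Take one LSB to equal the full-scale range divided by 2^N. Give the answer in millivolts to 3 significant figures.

Span: 0.65 V − (-0.65 V) = 1.3 V.
Solving 6.02 N ≥ 51.8 − 1.76: N ≥ 8.312. Round up → N = 9.
Step size = 1.3/512 V = 2.5391 mV.
Half an LSB is 1.27 mV.

1.27 mV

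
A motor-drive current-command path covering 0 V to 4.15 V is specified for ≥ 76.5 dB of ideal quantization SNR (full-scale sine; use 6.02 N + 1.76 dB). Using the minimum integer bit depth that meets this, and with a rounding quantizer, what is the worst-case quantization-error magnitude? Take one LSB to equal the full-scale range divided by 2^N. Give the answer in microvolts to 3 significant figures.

Range is 4.15 V.
6.02 N + 1.76 ≥ 76.5 gives N ≥ 12.415, so the minimum integer is 13.
LSB = 4.15 V ÷ 2^13 = 4.15/8192 V = 0.50659 mV.
Max error for round-to-nearest is LSB/2 = 253 µV.

253 µV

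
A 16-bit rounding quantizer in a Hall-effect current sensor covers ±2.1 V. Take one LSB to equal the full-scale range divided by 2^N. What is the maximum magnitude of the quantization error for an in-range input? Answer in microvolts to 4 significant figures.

Span: 2.1 V − (-2.1 V) = 4.2 V.
One LSB is 4.2 V / 65536 = 64.0869 µV.
Worst-case error for round-to-nearest is half an LSB: 32.04 µV.

32.04 µV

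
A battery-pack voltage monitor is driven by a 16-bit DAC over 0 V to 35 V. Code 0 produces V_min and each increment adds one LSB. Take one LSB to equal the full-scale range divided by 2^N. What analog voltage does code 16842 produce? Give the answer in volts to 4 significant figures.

Full-scale range = 35 V. LSB = 35 V / 2^16.
V_out = 0 + 16842 × (35/65536) V
      = 0 + 8.99460 = 8.99460 V.

8.995 V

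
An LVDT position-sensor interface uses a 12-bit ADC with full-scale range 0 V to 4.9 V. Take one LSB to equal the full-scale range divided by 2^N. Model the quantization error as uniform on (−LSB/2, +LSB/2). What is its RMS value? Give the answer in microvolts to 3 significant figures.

345 µV

Span = 4.9 V.
LSB = 4.9 V ÷ 2^12 = 4.9/4096 V = 1.1963 mV.
V_rms = LSB/√12 = 1.1963 mV / √12 = 345 µV.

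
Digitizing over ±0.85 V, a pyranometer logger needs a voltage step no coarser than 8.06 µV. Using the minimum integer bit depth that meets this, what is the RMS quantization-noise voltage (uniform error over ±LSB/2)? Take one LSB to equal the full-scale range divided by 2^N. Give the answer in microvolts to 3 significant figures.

1.87 µV

Range = 0.85 − (-0.85) = 1.7 V.
Required number of levels: 1.7/8.06 µV = 210920; smallest N with 2^N ≥ that is 18.
One LSB is 1.7 V / 262144 = 6.4850 µV.
σ_q = LSB/√12 = 6.4850 µV/3.4641 = 1.87 µV.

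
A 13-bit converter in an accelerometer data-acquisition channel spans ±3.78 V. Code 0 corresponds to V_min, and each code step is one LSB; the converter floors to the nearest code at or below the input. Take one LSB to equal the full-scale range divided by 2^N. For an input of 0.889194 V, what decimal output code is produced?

Range = 3.78 − (-3.78) = 7.56 V. LSB = 7.56 V / 2^13 ≈ 0.9229 mV.
(V_in − V_min) × 2^13/range = (0.889194 − (-3.78)) × 8192/7.56 = 5059.529.
Floor → code = 5059.

5059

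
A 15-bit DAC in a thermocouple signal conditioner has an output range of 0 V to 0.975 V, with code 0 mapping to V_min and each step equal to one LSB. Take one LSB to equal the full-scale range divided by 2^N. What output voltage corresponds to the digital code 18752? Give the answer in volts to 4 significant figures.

0.5580 V

V_FS = 0.975 V. LSB = 0.975 V / 2^15.
V_out = 0 + 18752 × (0.975/32768) V
      = 0 + 0.557959 = 0.557959 V.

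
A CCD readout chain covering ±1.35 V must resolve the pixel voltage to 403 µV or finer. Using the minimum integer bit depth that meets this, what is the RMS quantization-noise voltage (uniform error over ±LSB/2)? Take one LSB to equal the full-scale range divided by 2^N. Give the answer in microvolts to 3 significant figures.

95.1 µV

Full-scale range = 1.35 V − (-1.35 V) = 2.7 V.
Need 2^N ≥ 2.7 V / 403 µV = 6700 → N_min = 13.
LSB = 2.7 V / 2^13 = 329.59 µV.
σ_q = LSB/√12 = 329.59 µV/3.4641 = 95.1 µV.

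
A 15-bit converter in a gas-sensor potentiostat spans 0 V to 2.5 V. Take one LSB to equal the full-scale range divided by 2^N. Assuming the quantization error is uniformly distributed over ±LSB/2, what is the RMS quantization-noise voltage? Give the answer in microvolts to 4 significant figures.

22.02 µV

Span = 2.5 V.
One LSB is 2.5 V / 32768 = 76.2939 µV.
σ_q = LSB/√12 = 76.2939 µV/3.4641 = 22.02 µV.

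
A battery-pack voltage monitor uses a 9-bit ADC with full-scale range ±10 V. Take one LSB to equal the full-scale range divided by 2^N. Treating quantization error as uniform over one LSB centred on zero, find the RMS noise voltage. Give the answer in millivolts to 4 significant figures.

The full-scale span is 10 − (-10) = 20 V.
Step size = 20/512 V = 39.0625 mV.
V_rms = LSB/√12 = 39.0625 mV / √12 = 11.28 mV.

11.28 mV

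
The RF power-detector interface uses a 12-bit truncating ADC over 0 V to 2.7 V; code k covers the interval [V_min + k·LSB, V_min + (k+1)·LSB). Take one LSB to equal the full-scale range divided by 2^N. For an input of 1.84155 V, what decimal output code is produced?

2793

Span = 2.7 V. LSB = 2.7 V / 2^12 ≈ 0.6592 mV.
code = ⌊(V_in − V_min)/LSB⌋ = ⌊(V_in − V_min) × 2^12 / range⌋
     = ⌊(1.84155 − (0)) × 4096 / 2.7⌋ = ⌊1.84155 × 4096/2.7⌋
     = ⌊2793.700⌋ = 2793.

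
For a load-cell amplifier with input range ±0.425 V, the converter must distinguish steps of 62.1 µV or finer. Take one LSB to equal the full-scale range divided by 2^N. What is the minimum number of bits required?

14 bits

Span: 0.425 V − (-0.425 V) = 0.85 V.
Need 2^N ≥ 0.85 V / 62.1 µV = 13690 → N_min = 14.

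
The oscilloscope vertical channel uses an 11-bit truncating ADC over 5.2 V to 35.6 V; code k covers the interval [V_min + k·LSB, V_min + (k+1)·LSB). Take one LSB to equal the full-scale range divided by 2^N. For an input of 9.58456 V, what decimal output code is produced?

Span: 35.6 V − (5.2 V) = 30.4 V. LSB = 30.4 V / 2^11 ≈ 14.84 mV.
code = ⌊(V_in − V_min)/LSB⌋ = ⌊(V_in − V_min) × 2^11 / range⌋
     = ⌊(9.58456 − (5.2)) × 2048 / 30.4⌋ = ⌊4.38456 × 2048/30.4⌋
     = ⌊295.381⌋ = 295.

295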